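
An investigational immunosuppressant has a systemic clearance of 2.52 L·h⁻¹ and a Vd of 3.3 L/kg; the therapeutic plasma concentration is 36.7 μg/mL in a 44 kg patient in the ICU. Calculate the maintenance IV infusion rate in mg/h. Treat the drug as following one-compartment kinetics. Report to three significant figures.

92.5 mg/h

Rate = CL × Css = 2.520 × 36.7 = 92.48 mg/h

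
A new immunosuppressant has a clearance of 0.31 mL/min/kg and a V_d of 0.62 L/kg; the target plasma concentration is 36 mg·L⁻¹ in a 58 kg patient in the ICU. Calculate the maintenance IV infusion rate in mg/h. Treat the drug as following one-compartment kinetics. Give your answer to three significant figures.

CL = 0.31 mL/min/kg × 58 kg = 17.98 mL/min = 17.98 × 60/1000 = 1.079 L/h
Rate = CL × Css = 1.079 × 36 = 38.84 mg/h

38.8 mg/h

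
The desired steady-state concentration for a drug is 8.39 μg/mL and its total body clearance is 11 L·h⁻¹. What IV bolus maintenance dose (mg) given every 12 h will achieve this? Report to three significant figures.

At steady state, dose per interval replaces the amount cleared in that interval: D/τ = CL·Css.
D = CL × Css × τ = 11.00 × 8.39 × 12 = 1107 mg

1110 mg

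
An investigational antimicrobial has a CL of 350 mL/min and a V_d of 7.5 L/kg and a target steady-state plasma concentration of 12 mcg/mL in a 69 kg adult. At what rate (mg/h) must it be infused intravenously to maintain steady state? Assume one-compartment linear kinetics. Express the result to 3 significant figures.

CL = 350 mL/min = 350 × 0.06 = 21.00 L/h
Infusion rate = CL · Css = 21.00 L/h × 12 mg/L = 252.0 mg/h

252 mg/h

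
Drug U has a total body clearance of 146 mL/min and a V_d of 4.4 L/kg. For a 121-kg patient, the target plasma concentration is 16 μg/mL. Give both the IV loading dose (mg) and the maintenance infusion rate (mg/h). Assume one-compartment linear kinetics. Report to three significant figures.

(a) 8520 mg; (b) 140 mg/h

Vd = 4.4 L/kg × 121 kg = 532.4 L
Loading: fill Vd to C_target → 532.4 L × 16 mg/L = 8518 mg
CL = 146 mL/min × 60/1000 = 8.760 L/h
Infusion rate = 8.760 L/h × 16 mg/L = 140.2 mg/h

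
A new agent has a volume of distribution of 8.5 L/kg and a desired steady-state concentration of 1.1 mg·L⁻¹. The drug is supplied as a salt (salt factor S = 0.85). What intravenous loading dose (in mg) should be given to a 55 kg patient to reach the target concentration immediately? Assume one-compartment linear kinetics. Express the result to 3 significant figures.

Total Vd = 8.5 × 55 = 467.5 L
LD = Vd × C / S = 467.5 × 1.100 / 0.85 = 605.0 mg

605 mg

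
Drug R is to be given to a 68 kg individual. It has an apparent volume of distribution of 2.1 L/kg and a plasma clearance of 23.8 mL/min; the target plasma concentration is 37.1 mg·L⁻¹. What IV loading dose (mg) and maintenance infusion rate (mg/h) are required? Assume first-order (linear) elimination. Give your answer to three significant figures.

Vd = 2.1 L/kg × 68 kg = 142.8 L
LD = Vd · C_target = 142.8 × 37.1 = 5298 mg
Convert clearance: 23.8 mL/min × 60 min/h ÷ 1000 mL/L = 1.428 L/h
Maintenance: replace elimination → rate = CL × Css = 1.428 × 37.1 = 52.98 mg/h

(a) 5300 mg; (b) 53.0 mg/h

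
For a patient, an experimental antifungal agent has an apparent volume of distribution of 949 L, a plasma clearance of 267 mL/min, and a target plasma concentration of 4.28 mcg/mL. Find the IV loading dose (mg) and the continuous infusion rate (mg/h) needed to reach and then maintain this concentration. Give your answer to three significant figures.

(a) 4060 mg; (b) 68.6 mg/h

Loading: fill Vd to C_target → 949.0 L × 4.28 mg/L = 4062 mg
CL = 267 mL/min × 60/1000 = 16.02 L/h
Infusion rate = 16.02 L/h × 4.28 mg/L = 68.57 mg/h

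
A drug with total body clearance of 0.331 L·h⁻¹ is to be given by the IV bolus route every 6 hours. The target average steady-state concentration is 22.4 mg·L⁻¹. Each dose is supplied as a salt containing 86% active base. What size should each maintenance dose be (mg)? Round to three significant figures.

51.7 mg

At steady state, dose per interval replaces the amount cleared in that interval: S·D/τ = CL·Css.
D = CL × Css × τ / S = 0.3310 × 22.4 × 6 / 0.86 = 51.73 mg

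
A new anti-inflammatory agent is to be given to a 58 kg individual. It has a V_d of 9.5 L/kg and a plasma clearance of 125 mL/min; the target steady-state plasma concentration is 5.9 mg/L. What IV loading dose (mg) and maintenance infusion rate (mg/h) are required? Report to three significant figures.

(a) 3250 mg; (b) 44.3 mg/h

Vd = 9.5 L/kg × 58 kg = 551.0 L
Loading: fill Vd to C_target → 551.0 L × 5.9 mg/L = 3251 mg
CL = 125 mL/min = 125 × 0.06 = 7.500 L/h
Infusion rate = 7.500 L/h × 5.9 mg/L = 44.25 mg/h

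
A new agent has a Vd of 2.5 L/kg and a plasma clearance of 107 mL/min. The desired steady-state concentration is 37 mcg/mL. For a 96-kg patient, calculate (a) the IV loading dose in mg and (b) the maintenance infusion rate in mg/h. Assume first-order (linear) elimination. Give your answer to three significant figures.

(a) 8880 mg; (b) 238 mg/h

Vd = 2.5 L/kg × 96 kg = 240.0 L
Loading: fill Vd to C_target → 240.0 L × 37 mg/L = 8880 mg
CL = 107 mL/min × 60/1000 = 6.420 L/h
Maintenance: replace elimination → rate = CL × Css = 6.420 × 37 = 237.5 mg/h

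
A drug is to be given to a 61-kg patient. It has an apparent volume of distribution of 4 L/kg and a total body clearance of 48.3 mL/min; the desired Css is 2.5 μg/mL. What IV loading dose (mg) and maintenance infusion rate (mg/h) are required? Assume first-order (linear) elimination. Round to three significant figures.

Vd = 4 L/kg × 61 kg = 244.0 L
Loading dose = Vd × C = 244.0 × 2.5 = 610.0 mg
CL = 48.3 mL/min = 48.3 × 0.06 = 2.898 L/h
Infusion rate = 2.898 L/h × 2.5 mg/L = 7.245 mg/h

(a) 610 mg; (b) 7.25 mg/h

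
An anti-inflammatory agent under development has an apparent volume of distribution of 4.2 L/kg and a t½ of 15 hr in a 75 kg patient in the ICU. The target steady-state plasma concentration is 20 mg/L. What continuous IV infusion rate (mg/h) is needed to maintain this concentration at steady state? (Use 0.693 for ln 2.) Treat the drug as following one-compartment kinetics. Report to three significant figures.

Total Vd = 4.2 × 75 = 315.0 L
CL = 0.693 × Vd / t½ = 0.693 × 315.0 / 15 = 14.55 L/h
Infusion rate = CL × Css = 14.55 × 20 = 291.0 mg/h

291 mg/h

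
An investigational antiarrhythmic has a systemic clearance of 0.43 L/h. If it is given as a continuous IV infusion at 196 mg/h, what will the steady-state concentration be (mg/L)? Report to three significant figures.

456 mg/L

Css = rate / CL = 196 / 0.4300 = 455.8 mg/L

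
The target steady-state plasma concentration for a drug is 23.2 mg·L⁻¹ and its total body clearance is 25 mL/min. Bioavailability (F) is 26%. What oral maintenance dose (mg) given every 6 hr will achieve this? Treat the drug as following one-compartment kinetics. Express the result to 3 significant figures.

CL = 25 mL/min × 60/1000 = 1.500 L/h
D = CL × Css × τ / F = 1.500 × 23.2 × 6 / 0.26 = 803.1 mg

803 mg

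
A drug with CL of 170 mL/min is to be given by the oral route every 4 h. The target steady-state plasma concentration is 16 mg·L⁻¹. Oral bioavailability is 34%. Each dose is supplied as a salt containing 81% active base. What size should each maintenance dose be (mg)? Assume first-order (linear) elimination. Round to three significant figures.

2370 mg

CL = 170 mL/min × 60/1000 = 10.20 L/h
At steady state, dose per interval replaces the amount cleared in that interval: F·S·D/τ = CL·Css.
D = CL × Css × τ / F / S = 10.20 × 16 × 4 / 0.34 / 0.81 = 2370 mg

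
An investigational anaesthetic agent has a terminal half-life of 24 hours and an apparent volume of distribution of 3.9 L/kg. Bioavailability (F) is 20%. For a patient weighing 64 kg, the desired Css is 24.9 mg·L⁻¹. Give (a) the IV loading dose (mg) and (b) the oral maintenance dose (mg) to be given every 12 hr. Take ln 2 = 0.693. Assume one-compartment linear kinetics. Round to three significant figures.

Total Vd = 3.9 × 64 = 249.6 L
LD = Vd × C = 249.6 × 24.9 = 6215 mg
CL = 0.693 × Vd / t½ = 0.693 × 249.6 / 24 = 7.207 L/h
D = CL × Css × τ / F = 7.207 × 24.9 × 12 / 0.2 = 10770 mg

(a) 6220 mg; (b) 10800 mg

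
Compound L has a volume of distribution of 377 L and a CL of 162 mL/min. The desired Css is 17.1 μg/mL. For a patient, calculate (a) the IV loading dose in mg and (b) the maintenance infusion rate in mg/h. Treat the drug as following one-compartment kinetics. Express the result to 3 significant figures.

LD = Vd · C_target = 377.0 × 17.1 = 6447 mg
CL = 162 mL/min × 60/1000 = 9.720 L/h
Infusion rate = 9.720 L/h × 17.1 mg/L = 166.2 mg/h

(a) 6450 mg; (b) 166 mg/h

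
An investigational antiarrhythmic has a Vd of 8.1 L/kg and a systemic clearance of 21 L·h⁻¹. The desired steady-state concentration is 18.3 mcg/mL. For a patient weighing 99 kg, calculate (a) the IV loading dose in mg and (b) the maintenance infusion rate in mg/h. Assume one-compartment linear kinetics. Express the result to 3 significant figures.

Vd(total) = 99 kg × 8.1 L/kg = 801.9 L
LD = Vd · C_target = 801.9 × 18.3 = 14670 mg
Maintenance: replace elimination → rate = CL × Css = 21.00 × 18.3 = 384.3 mg/h

(a) 14700 mg; (b) 384 mg/h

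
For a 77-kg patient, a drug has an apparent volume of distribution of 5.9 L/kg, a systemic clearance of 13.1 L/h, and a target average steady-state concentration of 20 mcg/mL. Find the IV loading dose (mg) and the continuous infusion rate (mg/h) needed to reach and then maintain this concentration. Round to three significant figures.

(a) 9090 mg; (b) 262 mg/h

Total Vd = 5.9 × 77 = 454.3 L
Loading dose = Vd × C = 454.3 × 20 = 9086 mg
Maintenance: replace elimination → rate = CL × Css = 13.10 × 20 = 262.0 mg/h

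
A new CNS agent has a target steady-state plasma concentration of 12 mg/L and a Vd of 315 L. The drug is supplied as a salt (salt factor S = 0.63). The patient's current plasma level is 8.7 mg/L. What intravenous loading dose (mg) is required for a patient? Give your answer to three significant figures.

1650 mg

Concentration deficit ΔC = 12 − 8.7 = 3.300 mg/L
LD = Vd × ΔC / S = 315.0 × 3.300 / 0.63 = 1650 mg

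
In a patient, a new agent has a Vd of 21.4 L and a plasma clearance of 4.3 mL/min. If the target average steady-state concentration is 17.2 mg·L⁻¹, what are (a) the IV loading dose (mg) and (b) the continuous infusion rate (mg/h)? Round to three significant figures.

(a) 368 mg; (b) 4.44 mg/h

Loading dose = Vd × C = 21.40 × 17.2 = 368.1 mg
CL = 4.3 mL/min × 60/1000 = 0.2580 L/h
Infusion rate = 0.2580 L/h × 17.2 mg/L = 4.438 mg/h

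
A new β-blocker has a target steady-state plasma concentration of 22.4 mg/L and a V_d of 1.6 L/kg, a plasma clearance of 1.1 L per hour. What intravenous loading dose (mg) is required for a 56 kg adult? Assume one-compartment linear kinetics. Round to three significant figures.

2010 mg

Total Vd = 1.6 × 56 = 89.60 L
LD is governed by Vd — clearance does not enter the loading-dose calculation.
LD = Vd × C = 89.60 × 22.40 = 2007 mg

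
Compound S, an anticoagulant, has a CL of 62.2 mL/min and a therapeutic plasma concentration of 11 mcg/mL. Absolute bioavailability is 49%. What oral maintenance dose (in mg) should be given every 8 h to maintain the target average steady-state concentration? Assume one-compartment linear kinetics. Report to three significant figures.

670 mg

Convert clearance: 62.2 mL/min × 60 min/h ÷ 1000 mL/L = 3.732 L/h
D = CL × Css × τ / F = 3.732 × 11 × 8 / 0.49 = 670.2 mg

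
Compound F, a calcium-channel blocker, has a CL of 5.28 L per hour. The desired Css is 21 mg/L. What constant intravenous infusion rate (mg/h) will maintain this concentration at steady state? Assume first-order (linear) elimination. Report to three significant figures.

111 mg/h

R₀ = 5.280 × 21 = 110.9 mg/h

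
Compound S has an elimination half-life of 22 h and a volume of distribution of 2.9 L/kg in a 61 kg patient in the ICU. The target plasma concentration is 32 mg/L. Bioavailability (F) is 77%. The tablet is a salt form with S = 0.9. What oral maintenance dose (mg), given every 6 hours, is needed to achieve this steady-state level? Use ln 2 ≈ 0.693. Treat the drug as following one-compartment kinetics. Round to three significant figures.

Vd = 2.9 L/kg × 61 kg = 176.9 L
CL = ln 2 · Vd / t½ = 0.693 × 176.9 / 22 = 5.572 L/h
D = CL × Css × τ / F / S = 5.572 × 32 × 6 / 0.77 / 0.9 = 1544 mg

1540 mg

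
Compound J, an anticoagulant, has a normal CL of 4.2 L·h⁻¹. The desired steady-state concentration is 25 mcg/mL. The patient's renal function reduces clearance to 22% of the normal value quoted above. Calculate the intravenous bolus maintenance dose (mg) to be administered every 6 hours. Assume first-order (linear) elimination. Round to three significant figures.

Patient clearance = 0.22 × 4.200 = 0.9240 L/h
D = CL × Css × τ = 0.9240 × 25 × 6 = 138.6 mg

139 mg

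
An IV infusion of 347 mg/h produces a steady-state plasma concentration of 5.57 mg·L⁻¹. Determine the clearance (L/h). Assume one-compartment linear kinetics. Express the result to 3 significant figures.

62.3 L/h

At steady state, infusion rate = CL × Css, so CL = rate / Css.
CL = 347 / 5.57 = 62.30 L/h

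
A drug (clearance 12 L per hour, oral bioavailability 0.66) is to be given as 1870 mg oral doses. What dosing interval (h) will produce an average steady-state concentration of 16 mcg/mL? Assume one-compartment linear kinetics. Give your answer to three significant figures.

6.43 h

F·D/τ = CL·Css → τ = F·D / (CL·Css).
τ = 0.66 × 1870 / (12 × 16) = 6.428 h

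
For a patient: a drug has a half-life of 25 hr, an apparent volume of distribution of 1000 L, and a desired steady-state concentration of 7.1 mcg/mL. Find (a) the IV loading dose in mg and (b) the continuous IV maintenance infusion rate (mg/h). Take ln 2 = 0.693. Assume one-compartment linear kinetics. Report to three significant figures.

(a) 7100 mg; (b) 197 mg/h

LD = Vd × C = 1000 × 7.1 = 7100 mg
CL = 0.693 × Vd / t½ = 0.693 × 1000 / 25 = 27.72 L/h
Infusion rate = CL × Css = 27.72 × 7.1 = 196.8 mg/h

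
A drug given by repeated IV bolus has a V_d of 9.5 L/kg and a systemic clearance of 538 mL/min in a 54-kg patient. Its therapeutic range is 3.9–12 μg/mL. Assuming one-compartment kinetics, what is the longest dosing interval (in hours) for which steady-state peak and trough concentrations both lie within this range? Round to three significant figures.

Vd(total) = 54 kg × 9.5 L/kg = 513.0 L
CL = 538 mL/min = 538 × 0.06 = 32.28 L/h
k = CL / Vd = 32.28 / 513.0 = 0.06292 h⁻¹
Between IV bolus doses, concentration decays as C = C₀·e^(−kτ), so C_peak/C_trough = e^(kτ).
τ_max = ln(C_peak/C_trough) / k = ln(12/3.9) / 0.06292 = 1.124 / 0.06292 = 17.86 h

17.9 h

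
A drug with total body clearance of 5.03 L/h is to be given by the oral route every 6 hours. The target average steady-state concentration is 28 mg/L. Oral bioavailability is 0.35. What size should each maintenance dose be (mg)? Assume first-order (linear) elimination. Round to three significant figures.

D = CL × Css × τ / F = 5.030 × 28 × 6 / 0.35 = 2414 mg

2410 mg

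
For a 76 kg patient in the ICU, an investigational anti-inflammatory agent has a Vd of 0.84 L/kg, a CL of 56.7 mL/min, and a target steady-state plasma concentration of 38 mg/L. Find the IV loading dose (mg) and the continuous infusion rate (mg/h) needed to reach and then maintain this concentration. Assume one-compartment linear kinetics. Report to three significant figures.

(a) 2430 mg; (b) 129 mg/h

Vd(total) = 76 kg × 0.84 L/kg = 63.84 L
Loading: fill Vd to C_target → 63.84 L × 38 mg/L = 2426 mg
Convert clearance: 56.7 mL/min × 60 min/h ÷ 1000 mL/L = 3.402 L/h
Maintenance: replace elimination → rate = CL × Css = 3.402 × 38 = 129.3 mg/h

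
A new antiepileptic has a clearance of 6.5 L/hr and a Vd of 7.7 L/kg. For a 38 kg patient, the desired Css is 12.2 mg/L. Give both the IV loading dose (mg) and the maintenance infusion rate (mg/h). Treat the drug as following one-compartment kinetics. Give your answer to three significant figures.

(a) 3570 mg; (b) 79.3 mg/h

Vd = 7.7 L/kg × 38 kg = 292.6 L
Loading dose = Vd × C = 292.6 × 12.2 = 3570 mg
Infusion rate = 6.500 L/h × 12.2 mg/L = 79.30 mg/h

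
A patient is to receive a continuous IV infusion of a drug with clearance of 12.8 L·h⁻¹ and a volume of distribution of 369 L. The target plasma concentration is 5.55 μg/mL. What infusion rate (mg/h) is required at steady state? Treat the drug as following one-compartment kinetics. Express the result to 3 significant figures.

Rate = CL × Css = 12.80 × 5.55 = 71.04 mg/h

71.0 mg/h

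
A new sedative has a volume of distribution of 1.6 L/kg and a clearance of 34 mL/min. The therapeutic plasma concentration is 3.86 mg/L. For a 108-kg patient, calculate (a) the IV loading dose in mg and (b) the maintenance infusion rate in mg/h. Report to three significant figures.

(a) 667 mg; (b) 7.87 mg/h

Total Vd = 1.6 × 108 = 172.8 L
Loading dose = Vd × C = 172.8 × 3.86 = 667.0 mg
CL = 34 mL/min × 60/1000 = 2.040 L/h
Maintenance infusion rate = CL × Css = 2.040 × 3.86 = 7.874 mg/h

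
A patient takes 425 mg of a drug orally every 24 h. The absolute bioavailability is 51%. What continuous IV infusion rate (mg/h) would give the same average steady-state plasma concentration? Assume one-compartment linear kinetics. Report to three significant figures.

9.03 mg/h

Equivalent systemic input: infusion rate = F·D/τ.
Rate = 0.51 × 425 / 24 = 9.031 mg/h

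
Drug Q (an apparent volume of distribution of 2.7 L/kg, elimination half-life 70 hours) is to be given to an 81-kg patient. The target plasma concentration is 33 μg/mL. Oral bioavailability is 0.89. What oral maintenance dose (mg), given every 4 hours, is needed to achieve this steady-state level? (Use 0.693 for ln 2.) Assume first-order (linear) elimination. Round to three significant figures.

321 mg

Total Vd = 2.7 × 81 = 218.7 L
CL = 0.693 × Vd / t½ = 0.693 × 218.7 / 70 = 2.165 L/h
D = CL × Css × τ / F = 2.165 × 33 × 4 / 0.89 = 321.1 mg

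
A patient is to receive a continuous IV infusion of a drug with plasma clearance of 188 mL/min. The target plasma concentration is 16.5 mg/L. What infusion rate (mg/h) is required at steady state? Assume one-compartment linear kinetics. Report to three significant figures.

186 mg/h

CL = 188 mL/min × 60/1000 = 11.28 L/h
At steady state, infusion rate equals elimination rate: rate in = CL × Css.
Rate = CL × Css = 11.28 × 16.5 = 186.1 mg/h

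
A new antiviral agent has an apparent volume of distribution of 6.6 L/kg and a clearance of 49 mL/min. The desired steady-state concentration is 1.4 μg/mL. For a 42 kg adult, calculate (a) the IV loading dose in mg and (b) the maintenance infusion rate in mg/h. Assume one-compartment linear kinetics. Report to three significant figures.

Vd(total) = 42 kg × 6.6 L/kg = 277.2 L
LD = Vd · C_target = 277.2 × 1.4 = 388.1 mg
CL = 49 mL/min = 49 × 0.06 = 2.940 L/h
Maintenance: replace elimination → rate = CL × Css = 2.940 × 1.4 = 4.116 mg/h

(a) 388 mg; (b) 4.12 mg/h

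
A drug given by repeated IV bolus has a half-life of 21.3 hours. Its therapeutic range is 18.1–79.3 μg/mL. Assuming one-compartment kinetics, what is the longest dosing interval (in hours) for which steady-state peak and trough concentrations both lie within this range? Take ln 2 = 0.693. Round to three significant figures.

45.4 h

k = 0.693 / t½ = 0.693 / 21.3 = 0.03254 h⁻¹
Between IV bolus doses, concentration decays as C = C₀·e^(−kτ), so C_peak/C_trough = e^(kτ).
τ_max = ln(C_peak/C_trough) / k = ln(79.3/18.1) / 0.03254 = 1.477 / 0.03254 = 45.39 h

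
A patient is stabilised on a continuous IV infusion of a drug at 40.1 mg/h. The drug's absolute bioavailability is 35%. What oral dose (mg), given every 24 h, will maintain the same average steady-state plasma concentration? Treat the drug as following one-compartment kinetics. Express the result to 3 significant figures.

To maintain the same Css, the systemic dosing rate must be unchanged: F·D/τ = infusion rate.
D = rate × τ / F = 40.1 × 24 / 0.35 = 2750 mg

2750 mg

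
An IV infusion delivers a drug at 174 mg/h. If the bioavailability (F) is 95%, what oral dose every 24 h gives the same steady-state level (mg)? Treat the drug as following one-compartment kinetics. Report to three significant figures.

4400 mg

To maintain the same Css, the systemic dosing rate must be unchanged: F·D/τ = infusion rate.
D = rate × τ / F = 174 × 24 / 0.95 = 4396 mg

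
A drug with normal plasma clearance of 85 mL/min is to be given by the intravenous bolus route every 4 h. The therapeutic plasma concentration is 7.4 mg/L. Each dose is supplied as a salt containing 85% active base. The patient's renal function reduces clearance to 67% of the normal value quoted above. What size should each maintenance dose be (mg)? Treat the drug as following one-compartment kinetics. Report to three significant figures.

Convert clearance: 85 mL/min × 60 min/h ÷ 1000 mL/L = 5.100 L/h
Patient clearance = 0.67 × 5.100 = 3.417 L/h
D = CL × Css × τ / S = 3.417 × 7.4 × 4 / 0.85 = 119.0 mg

119 mg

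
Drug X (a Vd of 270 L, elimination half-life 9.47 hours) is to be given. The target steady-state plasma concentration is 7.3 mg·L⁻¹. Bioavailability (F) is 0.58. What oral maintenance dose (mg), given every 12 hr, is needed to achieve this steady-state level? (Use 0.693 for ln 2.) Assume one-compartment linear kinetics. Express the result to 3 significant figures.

2980 mg

CL = 0.693 × Vd / t½ = 0.693 × 270.0 / 9.47 = 19.76 L/h
D = CL × Css × τ / F = 19.76 × 7.3 × 12 / 0.58 = 2984 mg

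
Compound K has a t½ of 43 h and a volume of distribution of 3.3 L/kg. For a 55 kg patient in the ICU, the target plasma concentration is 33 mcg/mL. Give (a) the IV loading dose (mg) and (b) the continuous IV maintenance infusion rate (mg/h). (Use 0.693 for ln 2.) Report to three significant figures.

(a) 5990 mg; (b) 96.5 mg/h

Vd = 3.3 L/kg × 55 kg = 181.5 L
LD = Vd × C = 181.5 × 33 = 5990 mg
CL = 0.693 × Vd / t½ = 0.693 × 181.5 / 43 = 2.925 L/h
Infusion rate = CL × Css = 2.925 × 33 = 96.53 mg/h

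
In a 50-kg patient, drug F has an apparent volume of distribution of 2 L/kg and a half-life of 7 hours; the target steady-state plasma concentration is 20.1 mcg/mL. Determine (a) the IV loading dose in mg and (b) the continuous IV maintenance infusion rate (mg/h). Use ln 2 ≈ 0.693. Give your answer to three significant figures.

(a) 2010 mg; (b) 199 mg/h

Total Vd = 2 × 50 = 100.0 L
LD = Vd × C = 100.0 × 20.1 = 2010 mg
CL = 0.693 × Vd / t½ = 0.693 × 100.0 / 7 = 9.900 L/h
Infusion rate = CL × Css = 9.900 × 20.1 = 199.0 mg/h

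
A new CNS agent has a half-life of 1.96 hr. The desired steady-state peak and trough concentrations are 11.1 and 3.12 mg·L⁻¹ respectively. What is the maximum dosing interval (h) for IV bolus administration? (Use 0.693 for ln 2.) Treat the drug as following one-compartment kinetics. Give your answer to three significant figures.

3.59 h

k = 0.693 / t½ = 0.693 / 1.96 = 0.3536 h⁻¹
Between IV bolus doses, concentration decays as C = C₀·e^(−kτ), so C_peak/C_trough = e^(kτ).
τ_max = ln(C_peak/C_trough) / k = ln(11.1/3.12) / 0.3536 = 1.269 / 0.3536 = 3.589 h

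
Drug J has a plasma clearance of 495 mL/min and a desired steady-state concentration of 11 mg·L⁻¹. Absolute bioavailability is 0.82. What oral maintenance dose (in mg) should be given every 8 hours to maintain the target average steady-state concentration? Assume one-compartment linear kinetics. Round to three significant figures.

3190 mg

Convert clearance: 495 mL/min × 60 min/h ÷ 1000 mL/L = 29.70 L/h
D = CL × Css × τ / F = 29.70 × 11 × 8 / 0.82 = 3187 mg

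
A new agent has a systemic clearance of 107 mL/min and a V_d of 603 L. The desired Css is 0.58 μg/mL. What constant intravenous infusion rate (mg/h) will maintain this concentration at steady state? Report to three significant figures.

Convert clearance: 107 mL/min × 60 min/h ÷ 1000 mL/L = 6.420 L/h
Vd does not affect the maintenance rate; only clearance governs steady-state input.
Infusion rate = CL · Css = 6.420 L/h × 0.58 mg/L = 3.724 mg/h

3.72 mg/h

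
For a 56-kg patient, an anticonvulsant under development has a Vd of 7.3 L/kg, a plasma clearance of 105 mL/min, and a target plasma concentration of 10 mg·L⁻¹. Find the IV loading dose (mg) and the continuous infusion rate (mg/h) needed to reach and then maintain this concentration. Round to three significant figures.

Vd(total) = 56 kg × 7.3 L/kg = 408.8 L
Loading: fill Vd to C_target → 408.8 L × 10 mg/L = 4088 mg
CL = 105 mL/min × 60/1000 = 6.300 L/h
Maintenance infusion rate = CL × Css = 6.300 × 10 = 63.00 mg/h

(a) 4090 mg; (b) 63.0 mg/h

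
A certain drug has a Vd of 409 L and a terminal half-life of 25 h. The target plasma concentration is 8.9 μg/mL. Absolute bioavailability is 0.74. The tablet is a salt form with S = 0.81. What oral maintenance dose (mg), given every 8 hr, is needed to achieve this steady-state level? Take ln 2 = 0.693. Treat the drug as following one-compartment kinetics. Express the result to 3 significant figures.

CL = ln 2 · Vd / t½ = 0.693 × 409.0 / 25 = 11.34 L/h
D = CL × Css × τ / F / S = 11.34 × 8.9 × 8 / 0.74 / 0.81 = 1347 mg

1350 mg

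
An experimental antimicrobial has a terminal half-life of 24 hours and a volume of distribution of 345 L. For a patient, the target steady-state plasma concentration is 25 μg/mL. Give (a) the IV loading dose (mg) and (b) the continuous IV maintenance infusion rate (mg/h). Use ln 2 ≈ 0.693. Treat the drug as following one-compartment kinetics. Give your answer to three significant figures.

(a) 8630 mg; (b) 249 mg/h

LD = Vd × C = 345.0 × 25 = 8625 mg
CL = 0.693 × Vd / t½ = 0.693 × 345.0 / 24 = 9.962 L/h
Infusion rate = CL × Css = 9.962 × 25 = 249.1 mg/h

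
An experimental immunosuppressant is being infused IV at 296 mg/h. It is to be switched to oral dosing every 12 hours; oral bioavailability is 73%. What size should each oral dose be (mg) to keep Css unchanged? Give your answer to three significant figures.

4870 mg

To maintain the same Css, the systemic dosing rate must be unchanged: F·D/τ = infusion rate.
D = rate × τ / F = 296 × 12 / 0.73 = 4866 mg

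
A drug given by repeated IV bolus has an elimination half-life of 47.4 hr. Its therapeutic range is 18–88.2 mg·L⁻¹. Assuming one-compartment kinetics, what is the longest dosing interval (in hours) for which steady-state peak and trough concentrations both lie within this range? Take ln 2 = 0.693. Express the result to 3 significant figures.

k = 0.693 / t½ = 0.693 / 47.4 = 0.01462 h⁻¹
Between IV bolus doses, concentration decays as C = C₀·e^(−kτ), so C_peak/C_trough = e^(kτ).
τ_max = ln(C_peak/C_trough) / k = ln(88.2/18) / 0.01462 = 1.589 / 0.01462 = 108.7 h

109 h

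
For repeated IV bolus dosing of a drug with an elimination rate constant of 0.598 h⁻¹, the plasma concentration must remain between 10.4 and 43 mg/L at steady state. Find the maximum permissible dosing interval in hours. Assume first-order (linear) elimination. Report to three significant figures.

Between IV bolus doses, concentration decays as C = C₀·e^(−kτ), so C_peak/C_trough = e^(kτ).
τ_max = ln(C_peak/C_trough) / k = ln(43/10.4) / 0.5980 = 1.419 / 0.5980 = 2.373 h

2.37 h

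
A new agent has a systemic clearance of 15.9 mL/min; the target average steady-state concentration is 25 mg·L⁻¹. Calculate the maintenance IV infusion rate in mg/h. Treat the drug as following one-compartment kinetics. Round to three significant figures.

23.9 mg/h

CL = 15.9 mL/min = 15.9 × 0.06 = 0.9540 L/h
At steady state, infusion rate equals elimination rate: rate in = CL × Css.
Rate = CL × Css = 0.9540 × 25 = 23.85 mg/h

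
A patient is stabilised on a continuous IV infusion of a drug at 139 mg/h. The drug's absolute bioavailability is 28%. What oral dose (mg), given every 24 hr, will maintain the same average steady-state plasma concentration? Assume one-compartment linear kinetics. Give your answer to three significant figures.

To maintain the same Css, the systemic dosing rate must be unchanged: F·D/τ = infusion rate.
D = rate × τ / F = 139 × 24 / 0.28 = 11910 mg

11900 mg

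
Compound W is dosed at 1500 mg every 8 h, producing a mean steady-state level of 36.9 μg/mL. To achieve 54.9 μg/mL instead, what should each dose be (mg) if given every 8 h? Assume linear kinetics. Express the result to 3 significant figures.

2230 mg

For first-order elimination, Css ∝ F·D/(CL·τ); F and CL are unchanged, so Css ∝ D/τ.
D₂ = D₁ × (Css,target / Css,current) = 1500 × 54.9/36.9 = 2232 mg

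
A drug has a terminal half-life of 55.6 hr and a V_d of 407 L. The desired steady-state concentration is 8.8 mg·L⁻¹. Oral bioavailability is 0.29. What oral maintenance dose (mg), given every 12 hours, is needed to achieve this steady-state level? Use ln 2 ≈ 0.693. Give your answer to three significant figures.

CL = 0.693 × Vd / t½ = 0.693 × 407.0 / 55.6 = 5.073 L/h
D = CL × Css × τ / F = 5.073 × 8.8 × 12 / 0.29 = 1847 mg

1850 mg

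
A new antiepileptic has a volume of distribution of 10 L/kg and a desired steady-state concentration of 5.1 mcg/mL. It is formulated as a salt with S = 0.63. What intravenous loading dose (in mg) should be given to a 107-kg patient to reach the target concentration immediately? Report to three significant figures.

Vd = 10 L/kg × 107 kg = 1070 L
The loading dose fills Vd to the target concentration.
LD = Vd × C / S = 1070 × 5.100 / 0.63 = 8662 mg

8660 mg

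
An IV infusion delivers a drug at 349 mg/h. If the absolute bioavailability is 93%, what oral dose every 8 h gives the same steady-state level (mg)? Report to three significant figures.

3000 mg

To maintain the same Css, the systemic dosing rate must be unchanged: F·D/τ = infusion rate.
D = rate × τ / F = 349 × 8 / 0.93 = 3002 mg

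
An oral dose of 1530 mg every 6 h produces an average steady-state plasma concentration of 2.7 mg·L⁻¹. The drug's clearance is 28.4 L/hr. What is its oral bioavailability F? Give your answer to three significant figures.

F·D/τ = CL·Css at steady state → F = CL·Css·τ / D.
F = 28.4 × 2.7 × 6 / 1530 = 0.301

0.301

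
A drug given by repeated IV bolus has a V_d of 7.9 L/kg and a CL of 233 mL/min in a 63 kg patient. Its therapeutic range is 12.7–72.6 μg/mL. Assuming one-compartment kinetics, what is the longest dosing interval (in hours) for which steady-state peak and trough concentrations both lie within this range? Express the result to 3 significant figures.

Total Vd = 7.9 × 63 = 497.7 L
Convert clearance: 233 mL/min × 60 min/h ÷ 1000 mL/L = 13.98 L/h
k = CL / Vd = 13.98 / 497.7 = 0.02809 h⁻¹
Between IV bolus doses, concentration decays as C = C₀·e^(−kτ), so C_peak/C_trough = e^(kτ).
τ_max = ln(C_peak/C_trough) / k = ln(72.6/12.7) / 0.02809 = 1.743 / 0.02809 = 62.05 h

62.1 h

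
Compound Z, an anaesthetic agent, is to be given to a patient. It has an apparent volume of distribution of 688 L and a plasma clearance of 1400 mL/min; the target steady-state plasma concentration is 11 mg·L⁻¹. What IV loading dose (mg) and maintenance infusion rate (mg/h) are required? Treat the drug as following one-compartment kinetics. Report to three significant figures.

Loading dose = Vd × C = 688.0 × 11 = 7568 mg
CL = 1400 mL/min = 1400 × 0.06 = 84.00 L/h
Maintenance infusion rate = CL × Css = 84.00 × 11 = 924.0 mg/h

(a) 7570 mg; (b) 924 mg/h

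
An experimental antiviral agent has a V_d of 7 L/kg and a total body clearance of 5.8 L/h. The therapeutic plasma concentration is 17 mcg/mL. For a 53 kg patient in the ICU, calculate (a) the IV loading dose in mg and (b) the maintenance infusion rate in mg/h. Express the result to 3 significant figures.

(a) 6310 mg; (b) 98.6 mg/h

Total Vd = 7 × 53 = 371.0 L
LD = Vd · C_target = 371.0 × 17 = 6307 mg
Maintenance infusion rate = CL × Css = 5.800 × 17 = 98.60 mg/h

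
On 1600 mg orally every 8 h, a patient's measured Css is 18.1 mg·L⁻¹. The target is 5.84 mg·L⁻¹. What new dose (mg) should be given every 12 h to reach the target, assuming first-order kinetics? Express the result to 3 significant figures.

774 mg

With linear kinetics, Css is proportional to dose rate (D/τ) at fixed clearance.
D₂ = D₁ × (Css,target / Css,current) × (τ₂/τ₁) = 1600 × (5.84/18.1) × (12/8) = 774.4 mg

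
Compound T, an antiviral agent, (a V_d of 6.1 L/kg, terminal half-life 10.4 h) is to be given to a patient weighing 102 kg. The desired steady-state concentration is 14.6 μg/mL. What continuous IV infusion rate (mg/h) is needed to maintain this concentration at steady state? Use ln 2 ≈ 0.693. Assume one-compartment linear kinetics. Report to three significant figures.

605 mg/h

Vd(total) = 102 kg × 6.1 L/kg = 622.2 L
CL = ln 2 · Vd / t½ = 0.693 × 622.2 / 10.4 = 41.46 L/h
Infusion rate = CL × Css = 41.46 × 14.6 = 605.3 mg/h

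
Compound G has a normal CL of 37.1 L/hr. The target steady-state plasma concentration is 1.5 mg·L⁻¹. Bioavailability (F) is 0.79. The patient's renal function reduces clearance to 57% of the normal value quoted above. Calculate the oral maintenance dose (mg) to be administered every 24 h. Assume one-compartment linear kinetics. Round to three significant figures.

Patient clearance = 0.57 × 37.10 = 21.15 L/h
At steady state, dose per interval replaces the amount cleared in that interval: F·D/τ = CL·Css.
D = CL × Css × τ / F = 21.15 × 1.5 × 24 / 0.79 = 963.8 mg

964 mg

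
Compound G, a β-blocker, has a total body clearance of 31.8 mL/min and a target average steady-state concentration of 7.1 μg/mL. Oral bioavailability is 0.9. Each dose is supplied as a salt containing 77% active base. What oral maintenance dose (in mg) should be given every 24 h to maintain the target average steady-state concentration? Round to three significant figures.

Convert clearance: 31.8 mL/min × 60 min/h ÷ 1000 mL/L = 1.908 L/h
At steady state, dose per interval replaces the amount cleared in that interval: F·S·D/τ = CL·Css.
D = CL × Css × τ / F / S = 1.908 × 7.1 × 24 / 0.9 / 0.77 = 469.2 mg

469 mg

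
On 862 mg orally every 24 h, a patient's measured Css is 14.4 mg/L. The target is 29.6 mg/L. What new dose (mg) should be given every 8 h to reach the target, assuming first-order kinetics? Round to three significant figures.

For first-order elimination, Css ∝ F·D/(CL·τ); F and CL are unchanged, so Css ∝ D/τ.
D₂ = D₁ × (Css,target / Css,current) × (τ₂/τ₁) = 862 × (29.6/14.4) × (8/24) = 590.6 mg

591 mg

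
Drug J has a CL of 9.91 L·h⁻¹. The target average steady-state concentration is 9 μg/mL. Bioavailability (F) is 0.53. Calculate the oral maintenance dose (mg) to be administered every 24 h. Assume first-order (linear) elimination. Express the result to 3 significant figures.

D = CL × Css × τ / F = 9.910 × 9 × 24 / 0.53 = 4039 mg

4040 mg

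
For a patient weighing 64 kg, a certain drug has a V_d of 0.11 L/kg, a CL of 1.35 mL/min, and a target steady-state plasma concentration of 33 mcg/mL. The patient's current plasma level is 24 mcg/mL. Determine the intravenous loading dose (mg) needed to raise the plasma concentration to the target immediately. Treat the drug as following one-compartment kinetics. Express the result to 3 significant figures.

Vd = 0.11 L/kg × 64 kg = 7.040 L
Concentration deficit ΔC = 33 − 24 = 9.000 mg/L
LD = Vd × ΔC = 7.040 × 9.000 = 63.36 mg

63.4 mg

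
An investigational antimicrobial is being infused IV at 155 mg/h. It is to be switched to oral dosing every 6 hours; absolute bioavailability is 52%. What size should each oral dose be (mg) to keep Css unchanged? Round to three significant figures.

1790 mg

To maintain the same Css, the systemic dosing rate must be unchanged: F·D/τ = infusion rate.
D = rate × τ / F = 155 × 6 / 0.52 = 1788 mg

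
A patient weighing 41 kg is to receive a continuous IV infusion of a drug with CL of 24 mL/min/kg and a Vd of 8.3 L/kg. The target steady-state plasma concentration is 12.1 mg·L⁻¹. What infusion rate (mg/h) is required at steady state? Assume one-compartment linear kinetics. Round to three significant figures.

714 mg/h

CL = 24 mL/min/kg × 41 kg = 984.0 mL/min = 984.0 × 60/1000 = 59.04 L/h
Infusion rate = CL · Css = 59.04 L/h × 12.1 mg/L = 714.4 mg/h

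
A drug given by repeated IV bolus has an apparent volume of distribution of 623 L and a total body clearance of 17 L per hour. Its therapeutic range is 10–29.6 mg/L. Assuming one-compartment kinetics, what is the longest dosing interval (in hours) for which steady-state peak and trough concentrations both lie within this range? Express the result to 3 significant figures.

39.8 h

k = CL / Vd = 17.00 / 623.0 = 0.02729 h⁻¹
Between IV bolus doses, concentration decays as C = C₀·e^(−kτ), so C_peak/C_trough = e^(kτ).
τ_max = ln(C_peak/C_trough) / k = ln(29.6/10) / 0.02729 = 1.085 / 0.02729 = 39.76 h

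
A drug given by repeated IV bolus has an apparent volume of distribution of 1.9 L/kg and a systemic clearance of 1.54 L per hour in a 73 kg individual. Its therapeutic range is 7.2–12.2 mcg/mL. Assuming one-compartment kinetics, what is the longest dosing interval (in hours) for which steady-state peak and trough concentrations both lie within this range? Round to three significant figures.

Vd(total) = 73 kg × 1.9 L/kg = 138.7 L
k = CL / Vd = 1.540 / 138.7 = 0.01110 h⁻¹
Between IV bolus doses, concentration decays as C = C₀·e^(−kτ), so C_peak/C_trough = e^(kτ).
τ_max = ln(C_peak/C_trough) / k = ln(12.2/7.2) / 0.01110 = 0.5274 / 0.01110 = 47.51 h

47.5 h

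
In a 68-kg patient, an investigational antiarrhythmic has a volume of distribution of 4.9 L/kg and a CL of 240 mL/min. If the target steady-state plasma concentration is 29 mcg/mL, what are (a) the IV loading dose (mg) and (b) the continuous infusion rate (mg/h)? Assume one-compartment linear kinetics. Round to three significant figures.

Vd = 4.9 L/kg × 68 kg = 333.2 L
LD = Vd · C_target = 333.2 × 29 = 9663 mg
Convert clearance: 240 mL/min × 60 min/h ÷ 1000 mL/L = 14.40 L/h
Maintenance: replace elimination → rate = CL × Css = 14.40 × 29 = 417.6 mg/h

(a) 9660 mg; (b) 418 mg/h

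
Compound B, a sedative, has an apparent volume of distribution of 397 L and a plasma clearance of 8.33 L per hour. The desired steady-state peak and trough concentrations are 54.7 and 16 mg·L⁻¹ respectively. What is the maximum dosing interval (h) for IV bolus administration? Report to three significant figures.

58.6 h

k = CL / Vd = 8.330 / 397.0 = 0.02098 h⁻¹
Between IV bolus doses, concentration decays as C = C₀·e^(−kτ), so C_peak/C_trough = e^(kτ).
τ_max = ln(C_peak/C_trough) / k = ln(54.7/16) / 0.02098 = 1.229 / 0.02098 = 58.58 h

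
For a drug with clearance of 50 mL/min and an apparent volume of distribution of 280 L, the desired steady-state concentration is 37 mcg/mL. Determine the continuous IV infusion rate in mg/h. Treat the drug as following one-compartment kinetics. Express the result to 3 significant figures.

Convert clearance: 50 mL/min × 60 min/h ÷ 1000 mL/L = 3.000 L/h
R₀ = 3.000 × 37 = 111.0 mg/h

111 mg/h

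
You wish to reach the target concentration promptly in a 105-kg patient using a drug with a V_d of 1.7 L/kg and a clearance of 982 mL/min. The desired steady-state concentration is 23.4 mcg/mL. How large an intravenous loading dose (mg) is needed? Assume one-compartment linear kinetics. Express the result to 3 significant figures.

4180 mg

Total Vd = 1.7 × 105 = 178.5 L
LD = Vd × C = 178.5 × 23.40 = 4177 mg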